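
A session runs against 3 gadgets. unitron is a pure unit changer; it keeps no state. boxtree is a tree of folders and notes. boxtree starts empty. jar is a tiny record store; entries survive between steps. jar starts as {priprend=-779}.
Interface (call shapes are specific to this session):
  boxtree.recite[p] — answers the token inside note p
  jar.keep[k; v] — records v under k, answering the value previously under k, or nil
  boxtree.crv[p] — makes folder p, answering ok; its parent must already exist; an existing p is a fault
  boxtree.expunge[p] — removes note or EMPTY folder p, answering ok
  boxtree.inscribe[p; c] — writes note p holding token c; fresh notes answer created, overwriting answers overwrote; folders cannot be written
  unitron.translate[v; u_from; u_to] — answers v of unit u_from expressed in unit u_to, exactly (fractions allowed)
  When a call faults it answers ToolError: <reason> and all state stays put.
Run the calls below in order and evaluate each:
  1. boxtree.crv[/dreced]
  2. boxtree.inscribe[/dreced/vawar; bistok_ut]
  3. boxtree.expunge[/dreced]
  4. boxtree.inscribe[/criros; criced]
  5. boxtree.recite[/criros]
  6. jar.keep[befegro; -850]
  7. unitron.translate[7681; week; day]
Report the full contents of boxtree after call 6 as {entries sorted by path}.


Answer: {criros=criced, dreced/, dreced/vawar=bistok_ut}

Derivation:
Act: boxtree.crv[p='/dreced']
Obs: ok
Act: boxtree.inscribe[p='/dreced/vawar'; c='bistok_ut']
Obs: created
Act: boxtree.expunge[p='/dreced']
Obs: ToolError: not empty
Act: boxtree.inscribe[p='/criros'; c='criced']
Obs: created
Act: boxtree.recite[p='/criros']
Obs: criced
Act: jar.keep[k='befegro'; v='-850']
Obs: nil
Act: unitron.translate[v='7681'; u_from='week'; u_to='day']
Obs: 53767


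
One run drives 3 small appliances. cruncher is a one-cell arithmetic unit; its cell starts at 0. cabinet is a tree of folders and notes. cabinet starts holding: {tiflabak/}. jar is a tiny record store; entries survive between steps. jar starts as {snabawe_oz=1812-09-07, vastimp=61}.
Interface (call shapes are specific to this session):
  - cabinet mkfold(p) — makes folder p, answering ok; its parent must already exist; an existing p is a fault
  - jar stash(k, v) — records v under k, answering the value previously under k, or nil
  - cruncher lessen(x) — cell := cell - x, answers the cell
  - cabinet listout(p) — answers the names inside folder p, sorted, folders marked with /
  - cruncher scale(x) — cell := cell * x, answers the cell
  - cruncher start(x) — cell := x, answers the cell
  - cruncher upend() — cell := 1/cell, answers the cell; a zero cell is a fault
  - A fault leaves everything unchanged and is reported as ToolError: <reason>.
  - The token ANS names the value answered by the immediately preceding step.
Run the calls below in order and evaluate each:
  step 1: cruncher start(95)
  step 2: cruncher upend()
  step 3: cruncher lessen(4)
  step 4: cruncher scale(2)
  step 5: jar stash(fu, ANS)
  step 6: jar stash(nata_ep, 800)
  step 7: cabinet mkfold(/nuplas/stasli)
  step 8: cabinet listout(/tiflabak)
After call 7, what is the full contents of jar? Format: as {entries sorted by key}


Answer: {fu=-758/95, nata_ep=800, snabawe_oz=1812-09-07, vastimp=61}

Derivation:
I use cruncher start on 95, and observe 95.
Next I call cruncher upend, giving 1/95.
Now I run cruncher lessen on 4: -379/95.
Next I call cruncher scale on 2, and see -758/95.
I call jar stash on fu, ANS, and see nil.
Using jar stash on nata_ep, 800, and observe nil.
I use cabinet mkfold on /nuplas/stasli, and get ToolError: no parent.
I call cabinet listout on /tiflabak, and see [].


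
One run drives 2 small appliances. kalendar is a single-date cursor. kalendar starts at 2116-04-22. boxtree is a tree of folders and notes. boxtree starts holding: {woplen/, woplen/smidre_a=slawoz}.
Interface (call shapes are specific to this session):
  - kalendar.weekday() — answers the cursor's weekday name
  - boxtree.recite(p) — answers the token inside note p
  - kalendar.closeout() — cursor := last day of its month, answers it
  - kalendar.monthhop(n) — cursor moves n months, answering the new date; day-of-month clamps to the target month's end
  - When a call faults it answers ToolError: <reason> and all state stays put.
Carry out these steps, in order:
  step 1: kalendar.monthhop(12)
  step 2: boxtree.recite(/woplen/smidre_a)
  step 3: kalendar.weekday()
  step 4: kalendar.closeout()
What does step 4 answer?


·→ monthhop(n→12)
·← 2117-04-22
·→ recite(p→/woplen/smidre_a)
·← slawoz
·→ weekday()
·← Thursday
·→ closeout()
·← 2117-04-30

Answer: 2117-04-30


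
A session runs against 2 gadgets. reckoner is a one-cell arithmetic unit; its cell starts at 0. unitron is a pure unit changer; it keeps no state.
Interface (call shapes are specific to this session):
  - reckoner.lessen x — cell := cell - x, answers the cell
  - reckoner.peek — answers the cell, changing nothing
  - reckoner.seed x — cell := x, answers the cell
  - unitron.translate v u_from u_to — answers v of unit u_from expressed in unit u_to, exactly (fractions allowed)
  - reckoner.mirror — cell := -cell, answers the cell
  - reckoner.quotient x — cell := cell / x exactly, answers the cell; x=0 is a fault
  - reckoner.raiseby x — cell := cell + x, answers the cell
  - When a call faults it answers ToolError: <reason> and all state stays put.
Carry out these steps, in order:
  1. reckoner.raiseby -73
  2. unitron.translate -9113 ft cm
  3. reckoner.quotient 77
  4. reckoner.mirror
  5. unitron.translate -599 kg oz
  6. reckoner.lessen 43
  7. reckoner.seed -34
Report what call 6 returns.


Answer: -3238/77

Derivation:
-> reckoner.raiseby(x=-73)
<- -73
-> unitron.translate(v=-9113, u_from=ft, u_to=cm)
<- -6944106/25
-> reckoner.quotient(x=77)
<- -73/77
-> reckoner.mirror()
<- 73/77
-> unitron.translate(v=-599, u_from=kg, u_to=oz)
<- -958400000000/45359237
-> reckoner.lessen(x=43)
<- -3238/77
-> reckoner.seed(x=-34)
<- -34


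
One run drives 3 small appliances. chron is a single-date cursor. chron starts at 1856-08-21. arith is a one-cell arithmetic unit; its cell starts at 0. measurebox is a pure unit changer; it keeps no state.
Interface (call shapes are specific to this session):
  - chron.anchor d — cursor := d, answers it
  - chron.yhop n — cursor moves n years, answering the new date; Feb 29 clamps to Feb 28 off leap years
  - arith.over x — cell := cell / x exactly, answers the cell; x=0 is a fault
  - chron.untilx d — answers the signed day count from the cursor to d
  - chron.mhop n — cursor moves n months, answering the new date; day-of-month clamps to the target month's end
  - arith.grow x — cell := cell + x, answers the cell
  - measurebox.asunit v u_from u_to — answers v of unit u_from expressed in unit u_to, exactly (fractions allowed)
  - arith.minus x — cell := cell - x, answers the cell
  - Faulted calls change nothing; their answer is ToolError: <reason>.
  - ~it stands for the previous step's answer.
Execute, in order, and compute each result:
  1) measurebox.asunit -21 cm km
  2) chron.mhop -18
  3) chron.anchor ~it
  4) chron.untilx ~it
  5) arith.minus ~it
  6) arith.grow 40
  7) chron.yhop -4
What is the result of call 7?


Answer: 1851-02-21

Derivation:
·→ asunit(v='-21', u_from='cm', u_to='km')
·← -21/100000
·→ mhop(n='-18')
·← 1855-02-21
·→ anchor(d='~it')
·← 1855-02-21
·→ untilx(d='~it')
·← 0
·→ minus(x='~it')
·← 0
·→ grow(x='40')
·← 40
·→ yhop(n='-4')
·← 1851-02-21


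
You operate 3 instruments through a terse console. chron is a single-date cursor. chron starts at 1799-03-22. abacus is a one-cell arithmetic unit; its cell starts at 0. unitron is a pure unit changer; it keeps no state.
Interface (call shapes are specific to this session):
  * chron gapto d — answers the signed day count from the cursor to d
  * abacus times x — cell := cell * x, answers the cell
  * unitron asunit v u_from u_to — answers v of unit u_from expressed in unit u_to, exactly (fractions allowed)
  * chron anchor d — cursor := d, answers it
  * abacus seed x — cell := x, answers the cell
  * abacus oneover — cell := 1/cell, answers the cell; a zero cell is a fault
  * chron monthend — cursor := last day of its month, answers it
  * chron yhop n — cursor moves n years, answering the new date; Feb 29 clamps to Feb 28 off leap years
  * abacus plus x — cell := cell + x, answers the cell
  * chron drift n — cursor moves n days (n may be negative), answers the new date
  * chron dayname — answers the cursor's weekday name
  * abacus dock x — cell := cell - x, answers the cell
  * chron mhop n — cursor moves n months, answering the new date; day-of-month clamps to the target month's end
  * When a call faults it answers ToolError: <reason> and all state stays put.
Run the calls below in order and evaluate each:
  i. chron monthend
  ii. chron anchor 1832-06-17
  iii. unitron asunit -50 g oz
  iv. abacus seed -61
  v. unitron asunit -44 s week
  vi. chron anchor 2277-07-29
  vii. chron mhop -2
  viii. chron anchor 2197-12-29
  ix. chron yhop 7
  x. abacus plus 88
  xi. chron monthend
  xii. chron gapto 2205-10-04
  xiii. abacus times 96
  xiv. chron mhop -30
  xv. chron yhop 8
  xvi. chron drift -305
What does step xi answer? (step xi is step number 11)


Answer: 2204-12-31

Derivation:
Next I call chron monthend(), yielding 1799-03-31.
I call chron anchor(1832-06-17), giving 1832-06-17.
I use unitron asunit(-50, g, oz), which returns -80000000/45359237.
Using abacus seed(-61), and observe -61.
I use unitron asunit(-44, s, week), and get -11/151200.
Calling chron anchor(2277-07-29), and get 2277-07-29.
Using chron mhop(-2), yielding 2277-05-29.
I use chron anchor(2197-12-29), yielding 2197-12-29.
I try chron yhop(7), yielding 2204-12-29.
I invoke abacus plus(88), and observe 27.
Calling chron monthend(), giving 2204-12-31.
I run chron gapto(2205-10-04), yielding 277.
I use abacus times(96), → 2592.
Now I run chron mhop(-30), which returns 2202-06-30.
Calling chron yhop(8), yielding 2210-06-30.
I call chron drift(-305), — result: 2209-08-29.


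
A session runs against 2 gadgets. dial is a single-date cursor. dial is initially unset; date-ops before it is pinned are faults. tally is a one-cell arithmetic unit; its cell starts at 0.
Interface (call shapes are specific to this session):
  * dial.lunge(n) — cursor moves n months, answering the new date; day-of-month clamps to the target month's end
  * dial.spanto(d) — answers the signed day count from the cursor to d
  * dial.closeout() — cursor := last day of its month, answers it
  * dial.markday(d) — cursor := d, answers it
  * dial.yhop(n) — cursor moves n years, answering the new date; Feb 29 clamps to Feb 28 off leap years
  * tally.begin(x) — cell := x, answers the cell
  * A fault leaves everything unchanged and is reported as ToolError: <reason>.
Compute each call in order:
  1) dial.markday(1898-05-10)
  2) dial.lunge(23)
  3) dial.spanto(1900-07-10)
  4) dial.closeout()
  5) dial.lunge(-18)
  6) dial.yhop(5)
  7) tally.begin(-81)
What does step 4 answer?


Answer: 1900-04-30

Derivation:
Do: dial.markday[1898-05-10]
See: 1898-05-10
Do: dial.lunge[23]
See: 1900-04-10
Do: dial.spanto[1900-07-10]
See: 91
Do: dial.closeout[]
See: 1900-04-30
Do: dial.lunge[-18]
See: 1898-10-30
Do: dial.yhop[5]
See: 1903-10-30
Do: tally.begin[-81]
See: -81


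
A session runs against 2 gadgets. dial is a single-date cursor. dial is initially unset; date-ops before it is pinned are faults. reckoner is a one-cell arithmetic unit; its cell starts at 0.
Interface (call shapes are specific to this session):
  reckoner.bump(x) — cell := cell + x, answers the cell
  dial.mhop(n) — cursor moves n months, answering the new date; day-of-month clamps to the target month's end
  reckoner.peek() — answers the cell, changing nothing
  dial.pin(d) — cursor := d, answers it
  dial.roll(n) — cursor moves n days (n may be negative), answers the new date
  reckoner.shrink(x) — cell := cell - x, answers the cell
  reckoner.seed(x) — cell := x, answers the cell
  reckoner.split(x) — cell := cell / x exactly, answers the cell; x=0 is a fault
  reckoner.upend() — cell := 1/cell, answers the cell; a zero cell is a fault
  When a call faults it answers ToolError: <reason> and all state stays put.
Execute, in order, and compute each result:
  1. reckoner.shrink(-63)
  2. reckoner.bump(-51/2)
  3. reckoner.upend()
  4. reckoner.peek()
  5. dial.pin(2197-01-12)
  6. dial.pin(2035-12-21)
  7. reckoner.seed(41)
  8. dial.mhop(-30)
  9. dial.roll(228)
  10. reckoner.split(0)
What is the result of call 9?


[in] reckoner.shrink x→-63
[out] 63
[in] reckoner.bump x→-51/2
[out] 75/2
[in] reckoner.upend
[out] 2/75
[in] reckoner.peek
[out] 2/75
[in] dial.pin d→2197-01-12
[out] 2197-01-12
[in] dial.pin d→2035-12-21
[out] 2035-12-21
[in] reckoner.seed x→41
[out] 41
[in] dial.mhop n→-30
[out] 2033-06-21
[in] dial.roll n→228
[out] 2034-02-04
[in] reckoner.split x→0
[out] ToolError: division by zero

Answer: 2034-02-04


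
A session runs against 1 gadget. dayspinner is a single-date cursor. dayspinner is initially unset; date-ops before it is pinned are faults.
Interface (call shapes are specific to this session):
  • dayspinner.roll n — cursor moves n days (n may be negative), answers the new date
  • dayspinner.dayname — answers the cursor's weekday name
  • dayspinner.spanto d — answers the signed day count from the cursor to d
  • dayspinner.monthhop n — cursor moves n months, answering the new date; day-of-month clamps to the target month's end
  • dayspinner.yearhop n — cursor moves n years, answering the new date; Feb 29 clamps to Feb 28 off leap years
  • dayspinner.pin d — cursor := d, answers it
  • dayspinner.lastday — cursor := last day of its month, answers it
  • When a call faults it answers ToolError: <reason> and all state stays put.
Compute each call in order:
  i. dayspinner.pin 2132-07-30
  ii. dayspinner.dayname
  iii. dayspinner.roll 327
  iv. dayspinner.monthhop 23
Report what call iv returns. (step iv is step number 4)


Answer: 2135-05-22

Derivation:
// 1. pin(d→2132-07-30) : 2132-07-30
// 2. dayname() : Wednesday
// 3. roll(n→327) : 2133-06-22
// 4. monthhop(n→23) : 2135-05-22


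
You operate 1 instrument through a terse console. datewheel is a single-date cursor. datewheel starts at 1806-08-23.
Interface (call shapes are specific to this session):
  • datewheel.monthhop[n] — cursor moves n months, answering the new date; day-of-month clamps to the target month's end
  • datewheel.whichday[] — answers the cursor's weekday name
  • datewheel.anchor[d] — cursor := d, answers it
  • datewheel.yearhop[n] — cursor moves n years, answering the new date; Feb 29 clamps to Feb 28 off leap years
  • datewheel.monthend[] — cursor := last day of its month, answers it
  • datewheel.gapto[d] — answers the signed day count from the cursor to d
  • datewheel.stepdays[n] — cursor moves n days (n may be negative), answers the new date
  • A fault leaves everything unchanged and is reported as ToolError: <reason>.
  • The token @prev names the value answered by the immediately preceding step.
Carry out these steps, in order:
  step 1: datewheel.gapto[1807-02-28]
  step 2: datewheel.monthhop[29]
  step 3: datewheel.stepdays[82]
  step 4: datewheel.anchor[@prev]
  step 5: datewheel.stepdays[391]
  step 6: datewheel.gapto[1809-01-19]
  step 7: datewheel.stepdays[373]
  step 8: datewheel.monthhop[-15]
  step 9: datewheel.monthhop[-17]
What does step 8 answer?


Answer: 1810-02-19

Derivation:
// datewheel.gapto(1807-02-28) -> 189
// datewheel.monthhop(29) -> 1809-01-23
// datewheel.stepdays(82) -> 1809-04-15
// datewheel.anchor(@prev) -> 1809-04-15
// datewheel.stepdays(391) -> 1810-05-11
// datewheel.gapto(1809-01-19) -> -477
// datewheel.stepdays(373) -> 1811-05-19
// datewheel.monthhop(-15) -> 1810-02-19
// datewheel.monthhop(-17) -> 1808-09-19


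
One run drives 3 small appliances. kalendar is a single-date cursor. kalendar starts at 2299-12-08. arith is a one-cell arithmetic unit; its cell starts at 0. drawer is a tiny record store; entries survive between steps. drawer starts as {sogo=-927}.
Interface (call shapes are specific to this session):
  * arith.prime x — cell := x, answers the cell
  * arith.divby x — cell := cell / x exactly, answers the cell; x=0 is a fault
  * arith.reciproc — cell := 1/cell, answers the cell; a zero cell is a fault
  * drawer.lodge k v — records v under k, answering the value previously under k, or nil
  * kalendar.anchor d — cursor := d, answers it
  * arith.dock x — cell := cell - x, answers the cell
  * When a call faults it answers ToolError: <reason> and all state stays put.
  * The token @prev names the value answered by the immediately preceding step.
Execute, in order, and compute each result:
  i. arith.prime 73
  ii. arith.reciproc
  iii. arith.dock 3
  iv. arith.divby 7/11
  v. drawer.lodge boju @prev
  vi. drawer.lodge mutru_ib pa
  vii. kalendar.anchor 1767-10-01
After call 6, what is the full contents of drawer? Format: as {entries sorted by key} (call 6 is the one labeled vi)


Answer: {boju=-2398/511, mutru_ib=pa, sogo=-927}

Derivation:
Using arith.prime passing 73, → 73.
Using arith.reciproc, which returns 1/73.
Then arith.dock passing 3, — result: -218/73.
Then arith.divby passing 7/11, which returns -2398/511.
Invoking drawer.lodge passing boju, @prev, which returns nil.
I call drawer.lodge passing mutru_ib, pa, giving nil.
I try kalendar.anchor passing 1767-10-01, giving 1767-10-01.


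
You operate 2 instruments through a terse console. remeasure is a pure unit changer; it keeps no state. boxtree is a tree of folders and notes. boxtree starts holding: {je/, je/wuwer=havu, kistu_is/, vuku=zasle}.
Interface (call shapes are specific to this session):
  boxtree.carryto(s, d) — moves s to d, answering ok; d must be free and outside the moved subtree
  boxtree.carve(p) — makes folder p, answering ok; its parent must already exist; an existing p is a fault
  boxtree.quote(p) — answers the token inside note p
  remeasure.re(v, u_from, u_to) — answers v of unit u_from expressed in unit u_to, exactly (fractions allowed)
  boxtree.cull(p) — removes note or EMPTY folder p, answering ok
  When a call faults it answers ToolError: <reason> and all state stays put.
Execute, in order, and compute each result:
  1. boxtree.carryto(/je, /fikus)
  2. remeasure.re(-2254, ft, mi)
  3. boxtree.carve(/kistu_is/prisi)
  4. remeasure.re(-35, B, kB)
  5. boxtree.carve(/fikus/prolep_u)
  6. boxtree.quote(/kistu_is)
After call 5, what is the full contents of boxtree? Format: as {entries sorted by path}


# boxtree.carryto(s=/je, d=/fikus) == ok
# remeasure.re(v=-2254, u_from=ft, u_to=mi) == -1127/2640
# boxtree.carve(p=/kistu_is/prisi) == ok
# remeasure.re(v=-35, u_from=B, u_to=kB) == -7/200
# boxtree.carve(p=/fikus/prolep_u) == ok
# boxtree.quote(p=/kistu_is) == ToolError: is a directory

Answer: {fikus/, fikus/prolep_u/, fikus/wuwer=havu, kistu_is/, kistu_is/prisi/, vuku=zasle}


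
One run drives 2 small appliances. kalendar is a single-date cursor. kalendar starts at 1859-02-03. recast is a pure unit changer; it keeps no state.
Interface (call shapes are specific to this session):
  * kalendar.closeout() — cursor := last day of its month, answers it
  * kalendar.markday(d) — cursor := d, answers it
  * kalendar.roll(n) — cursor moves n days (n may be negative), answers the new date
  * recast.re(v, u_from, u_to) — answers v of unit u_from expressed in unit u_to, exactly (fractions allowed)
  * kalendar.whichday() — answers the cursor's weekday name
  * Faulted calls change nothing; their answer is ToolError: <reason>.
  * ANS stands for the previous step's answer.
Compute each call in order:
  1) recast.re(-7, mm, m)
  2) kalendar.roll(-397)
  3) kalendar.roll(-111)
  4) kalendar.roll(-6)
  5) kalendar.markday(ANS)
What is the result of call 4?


Answer: 1857-09-07

Derivation:
$ recast.re v: -7 u_from: mm u_to: m
  -7/1000
$ kalendar.roll n: -397
  1858-01-02
$ kalendar.roll n: -111
  1857-09-13
$ kalendar.roll n: -6
  1857-09-07
$ kalendar.markday d: ANS
  1857-09-07


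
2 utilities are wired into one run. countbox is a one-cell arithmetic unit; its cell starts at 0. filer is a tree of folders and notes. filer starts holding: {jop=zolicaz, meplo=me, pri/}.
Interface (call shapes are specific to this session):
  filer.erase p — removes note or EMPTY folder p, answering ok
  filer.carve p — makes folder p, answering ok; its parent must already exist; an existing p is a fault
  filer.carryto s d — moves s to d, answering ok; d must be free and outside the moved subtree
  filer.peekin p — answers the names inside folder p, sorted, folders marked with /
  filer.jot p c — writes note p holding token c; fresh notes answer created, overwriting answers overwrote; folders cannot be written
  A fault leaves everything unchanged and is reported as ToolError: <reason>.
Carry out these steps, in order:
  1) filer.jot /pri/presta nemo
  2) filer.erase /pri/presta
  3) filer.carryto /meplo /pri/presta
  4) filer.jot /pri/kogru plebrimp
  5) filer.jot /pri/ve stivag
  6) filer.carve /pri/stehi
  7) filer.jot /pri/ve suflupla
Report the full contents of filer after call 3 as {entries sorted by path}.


Answer: {jop=zolicaz, pri/, pri/presta=me}

Derivation:
Do: filer.jot[p→/pri/presta; c→nemo]
See: created
Do: filer.erase[p→/pri/presta]
See: ok
Do: filer.carryto[s→/meplo; d→/pri/presta]
See: ok
Do: filer.jot[p→/pri/kogru; c→plebrimp]
See: created
Do: filer.jot[p→/pri/ve; c→stivag]
See: created
Do: filer.carve[p→/pri/stehi]
See: ok
Do: filer.jot[p→/pri/ve; c→suflupla]
See: overwrote


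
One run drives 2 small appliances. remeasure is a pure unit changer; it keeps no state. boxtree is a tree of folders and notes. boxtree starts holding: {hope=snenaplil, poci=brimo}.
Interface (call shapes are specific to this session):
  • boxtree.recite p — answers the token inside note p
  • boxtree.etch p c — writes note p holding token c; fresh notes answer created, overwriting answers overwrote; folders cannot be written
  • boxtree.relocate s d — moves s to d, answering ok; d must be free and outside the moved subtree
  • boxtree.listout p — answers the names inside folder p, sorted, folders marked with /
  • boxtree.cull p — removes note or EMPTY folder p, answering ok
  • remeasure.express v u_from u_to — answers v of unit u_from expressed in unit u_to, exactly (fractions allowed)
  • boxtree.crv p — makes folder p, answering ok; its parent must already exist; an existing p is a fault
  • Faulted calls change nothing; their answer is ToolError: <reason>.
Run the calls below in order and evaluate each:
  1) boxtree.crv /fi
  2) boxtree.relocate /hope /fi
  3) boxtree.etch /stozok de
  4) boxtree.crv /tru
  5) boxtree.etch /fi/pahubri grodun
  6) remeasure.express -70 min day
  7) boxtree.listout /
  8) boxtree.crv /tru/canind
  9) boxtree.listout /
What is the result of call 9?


Answer: [fi/, hope, poci, stozok, tru/]

Derivation:
$ boxtree.crv p→/fi
= ok
$ boxtree.relocate s→/hope d→/fi
= ToolError: exists
$ boxtree.etch p→/stozok c→de
= created
$ boxtree.crv p→/tru
= ok
$ boxtree.etch p→/fi/pahubri c→grodun
= created
$ remeasure.express v→-70 u_from→min u_to→day
= -7/144
$ boxtree.listout p→/
= [fi/, hope, poci, stozok, tru/]
$ boxtree.crv p→/tru/canind
= ok
$ boxtree.listout p→/
= [fi/, hope, poci, stozok, tru/]


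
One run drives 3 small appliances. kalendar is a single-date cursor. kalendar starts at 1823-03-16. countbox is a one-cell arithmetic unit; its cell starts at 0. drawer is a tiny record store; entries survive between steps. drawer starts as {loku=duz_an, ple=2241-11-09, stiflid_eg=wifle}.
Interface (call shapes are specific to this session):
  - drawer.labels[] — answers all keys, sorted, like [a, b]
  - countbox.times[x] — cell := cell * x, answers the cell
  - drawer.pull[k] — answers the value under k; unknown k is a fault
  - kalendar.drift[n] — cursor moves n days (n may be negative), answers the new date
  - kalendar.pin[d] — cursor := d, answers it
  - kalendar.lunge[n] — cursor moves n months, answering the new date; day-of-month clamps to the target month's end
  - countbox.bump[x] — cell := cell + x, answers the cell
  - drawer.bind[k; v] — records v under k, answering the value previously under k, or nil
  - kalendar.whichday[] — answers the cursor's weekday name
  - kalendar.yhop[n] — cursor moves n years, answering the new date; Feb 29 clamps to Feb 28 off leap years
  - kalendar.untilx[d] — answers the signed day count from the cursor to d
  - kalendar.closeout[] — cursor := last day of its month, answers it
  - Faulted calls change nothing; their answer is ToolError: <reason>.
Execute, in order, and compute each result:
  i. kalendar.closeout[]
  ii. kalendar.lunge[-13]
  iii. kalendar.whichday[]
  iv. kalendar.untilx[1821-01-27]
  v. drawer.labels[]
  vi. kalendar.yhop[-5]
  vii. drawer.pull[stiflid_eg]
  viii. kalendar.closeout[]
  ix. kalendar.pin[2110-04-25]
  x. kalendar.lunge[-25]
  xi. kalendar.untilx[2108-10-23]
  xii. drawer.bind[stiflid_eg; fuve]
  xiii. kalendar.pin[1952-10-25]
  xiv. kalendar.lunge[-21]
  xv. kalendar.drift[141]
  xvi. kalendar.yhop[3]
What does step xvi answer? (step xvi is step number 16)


[in] closeout
:: 1823-03-31
[in] lunge n=-13
:: 1822-02-28
[in] whichday
:: Thursday
[in] untilx d=1821-01-27
:: -397
[in] labels
:: [loku, ple, stiflid_eg]
[in] yhop n=-5
:: 1817-02-28
[in] pull k=stiflid_eg
:: wifle
[in] closeout
:: 1817-02-28
[in] pin d=2110-04-25
:: 2110-04-25
[in] lunge n=-25
:: 2108-03-25
[in] untilx d=2108-10-23
:: 212
[in] bind k=stiflid_eg v=fuve
:: wifle
[in] pin d=1952-10-25
:: 1952-10-25
[in] lunge n=-21
:: 1951-01-25
[in] drift n=141
:: 1951-06-15
[in] yhop n=3
:: 1954-06-15

Answer: 1954-06-15


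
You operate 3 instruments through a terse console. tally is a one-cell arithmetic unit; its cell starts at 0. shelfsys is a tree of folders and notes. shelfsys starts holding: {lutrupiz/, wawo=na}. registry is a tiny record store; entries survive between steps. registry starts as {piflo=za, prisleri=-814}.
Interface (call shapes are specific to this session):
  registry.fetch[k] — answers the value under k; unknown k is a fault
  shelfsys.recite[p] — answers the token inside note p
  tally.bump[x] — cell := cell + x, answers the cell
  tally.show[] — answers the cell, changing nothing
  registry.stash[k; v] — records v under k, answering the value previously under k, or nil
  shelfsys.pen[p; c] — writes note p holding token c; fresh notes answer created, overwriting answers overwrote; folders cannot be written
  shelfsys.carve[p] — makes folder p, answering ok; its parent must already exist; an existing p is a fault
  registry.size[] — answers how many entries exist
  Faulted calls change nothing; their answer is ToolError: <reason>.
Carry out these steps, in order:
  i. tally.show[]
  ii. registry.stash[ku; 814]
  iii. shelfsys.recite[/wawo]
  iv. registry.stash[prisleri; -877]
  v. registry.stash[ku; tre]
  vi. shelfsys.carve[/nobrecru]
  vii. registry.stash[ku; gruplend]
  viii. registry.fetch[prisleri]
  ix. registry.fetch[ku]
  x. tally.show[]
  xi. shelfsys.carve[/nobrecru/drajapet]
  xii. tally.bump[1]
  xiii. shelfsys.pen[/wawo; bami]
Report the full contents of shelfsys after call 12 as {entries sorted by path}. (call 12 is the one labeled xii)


Using tally.show, giving 0.
I try registry.stash(k=ku, v=814), — result: nil.
I invoke shelfsys.recite(p=/wawo), and get na.
Using registry.stash(k=prisleri, v=-877), → -814.
Then registry.stash(k=ku, v=tre), and observe 814.
Using shelfsys.carve(p=/nobrecru), and get ok.
I use registry.stash(k=ku, v=gruplend): tre.
Now I run registry.fetch(k=prisleri), which returns -877.
I invoke registry.fetch(k=ku), and observe gruplend.
I call tally.show, and get 0.
Then shelfsys.carve(p=/nobrecru/drajapet): ok.
I call tally.bump(x=1), which returns 1.
I invoke shelfsys.pen(p=/wawo, c=bami), → overwrote.

Answer: {lutrupiz/, nobrecru/, nobrecru/drajapet/, wawo=na}


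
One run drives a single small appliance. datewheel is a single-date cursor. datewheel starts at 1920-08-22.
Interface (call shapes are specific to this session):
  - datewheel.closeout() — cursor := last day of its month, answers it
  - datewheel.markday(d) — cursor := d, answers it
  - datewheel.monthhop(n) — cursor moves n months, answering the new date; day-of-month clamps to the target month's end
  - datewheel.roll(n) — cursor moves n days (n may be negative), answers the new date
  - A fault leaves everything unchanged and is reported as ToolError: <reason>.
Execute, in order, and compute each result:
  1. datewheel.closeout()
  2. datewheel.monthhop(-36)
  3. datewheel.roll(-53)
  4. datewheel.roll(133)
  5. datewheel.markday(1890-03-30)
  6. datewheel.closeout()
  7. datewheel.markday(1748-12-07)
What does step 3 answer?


Answer: 1917-07-09

Derivation:
Do: datewheel.closeout[]
See: 1920-08-31
Do: datewheel.monthhop[n→-36]
See: 1917-08-31
Do: datewheel.roll[n→-53]
See: 1917-07-09
Do: datewheel.roll[n→133]
See: 1917-11-19
Do: datewheel.markday[d→1890-03-30]
See: 1890-03-30
Do: datewheel.closeout[]
See: 1890-03-31
Do: datewheel.markday[d→1748-12-07]
See: 1748-12-07


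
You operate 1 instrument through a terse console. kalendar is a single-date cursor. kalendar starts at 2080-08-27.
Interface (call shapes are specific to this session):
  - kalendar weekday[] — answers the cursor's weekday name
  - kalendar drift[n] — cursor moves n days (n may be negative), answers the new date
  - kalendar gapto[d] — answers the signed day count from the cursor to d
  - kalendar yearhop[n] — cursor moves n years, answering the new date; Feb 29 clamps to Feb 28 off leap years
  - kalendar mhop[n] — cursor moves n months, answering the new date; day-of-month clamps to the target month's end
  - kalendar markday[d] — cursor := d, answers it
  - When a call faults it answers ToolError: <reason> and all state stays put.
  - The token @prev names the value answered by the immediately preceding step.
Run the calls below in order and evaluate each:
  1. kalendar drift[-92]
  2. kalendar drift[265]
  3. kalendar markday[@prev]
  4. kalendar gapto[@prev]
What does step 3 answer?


Act: kalendar drift[-92]
Obs: 2080-05-27
Act: kalendar drift[265]
Obs: 2081-02-16
Act: kalendar markday[@prev]
Obs: 2081-02-16
Act: kalendar gapto[@prev]
Obs: 0

Answer: 2081-02-16


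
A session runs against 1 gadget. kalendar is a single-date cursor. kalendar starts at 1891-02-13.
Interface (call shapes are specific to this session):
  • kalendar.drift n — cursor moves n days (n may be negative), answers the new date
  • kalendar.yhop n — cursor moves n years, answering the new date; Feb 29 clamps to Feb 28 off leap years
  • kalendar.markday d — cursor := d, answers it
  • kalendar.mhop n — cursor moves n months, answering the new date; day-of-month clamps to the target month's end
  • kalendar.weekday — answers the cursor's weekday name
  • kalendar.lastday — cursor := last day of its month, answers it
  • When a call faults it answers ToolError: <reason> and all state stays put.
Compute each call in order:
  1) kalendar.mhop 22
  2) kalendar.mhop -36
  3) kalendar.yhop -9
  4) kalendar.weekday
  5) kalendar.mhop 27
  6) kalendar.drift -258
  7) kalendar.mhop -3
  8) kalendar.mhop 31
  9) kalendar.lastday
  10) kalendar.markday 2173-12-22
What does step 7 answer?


Answer: 1882-03-28

Derivation:
// 1. kalendar.mhop(22) == 1892-12-13
// 2. kalendar.mhop(-36) == 1889-12-13
// 3. kalendar.yhop(-9) == 1880-12-13
// 4. kalendar.weekday() == Monday
// 5. kalendar.mhop(27) == 1883-03-13
// 6. kalendar.drift(-258) == 1882-06-28
// 7. kalendar.mhop(-3) == 1882-03-28
// 8. kalendar.mhop(31) == 1884-10-28
// 9. kalendar.lastday() == 1884-10-31
// 10. kalendar.markday(2173-12-22) == 2173-12-22


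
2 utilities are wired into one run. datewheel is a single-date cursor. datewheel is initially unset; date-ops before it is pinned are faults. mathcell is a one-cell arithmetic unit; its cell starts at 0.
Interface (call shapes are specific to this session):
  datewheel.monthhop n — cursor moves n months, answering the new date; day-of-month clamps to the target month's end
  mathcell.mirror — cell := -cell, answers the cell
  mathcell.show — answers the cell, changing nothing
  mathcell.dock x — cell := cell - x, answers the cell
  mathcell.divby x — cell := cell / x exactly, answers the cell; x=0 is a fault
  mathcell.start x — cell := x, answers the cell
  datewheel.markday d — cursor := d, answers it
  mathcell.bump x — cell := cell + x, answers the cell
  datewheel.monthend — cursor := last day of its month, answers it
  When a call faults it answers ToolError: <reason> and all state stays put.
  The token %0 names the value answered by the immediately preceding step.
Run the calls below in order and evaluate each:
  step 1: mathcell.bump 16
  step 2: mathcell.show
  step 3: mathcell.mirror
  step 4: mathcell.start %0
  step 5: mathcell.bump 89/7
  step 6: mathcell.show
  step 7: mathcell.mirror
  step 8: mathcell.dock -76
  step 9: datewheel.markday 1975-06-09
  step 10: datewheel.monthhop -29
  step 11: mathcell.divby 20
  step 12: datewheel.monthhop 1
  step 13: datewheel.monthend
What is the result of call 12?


>>> mathcell.bump x='16'
[out] 16
>>> mathcell.show
[out] 16
>>> mathcell.mirror
[out] -16
>>> mathcell.start x='%0'
[out] -16
>>> mathcell.bump x='89/7'
[out] -23/7
>>> mathcell.show
[out] -23/7
>>> mathcell.mirror
[out] 23/7
>>> mathcell.dock x='-76'
[out] 555/7
>>> datewheel.markday d='1975-06-09'
[out] 1975-06-09
>>> datewheel.monthhop n='-29'
[out] 1973-01-09
>>> mathcell.divby x='20'
[out] 111/28
>>> datewheel.monthhop n='1'
[out] 1973-02-09
>>> datewheel.monthend
[out] 1973-02-28

Answer: 1973-02-09


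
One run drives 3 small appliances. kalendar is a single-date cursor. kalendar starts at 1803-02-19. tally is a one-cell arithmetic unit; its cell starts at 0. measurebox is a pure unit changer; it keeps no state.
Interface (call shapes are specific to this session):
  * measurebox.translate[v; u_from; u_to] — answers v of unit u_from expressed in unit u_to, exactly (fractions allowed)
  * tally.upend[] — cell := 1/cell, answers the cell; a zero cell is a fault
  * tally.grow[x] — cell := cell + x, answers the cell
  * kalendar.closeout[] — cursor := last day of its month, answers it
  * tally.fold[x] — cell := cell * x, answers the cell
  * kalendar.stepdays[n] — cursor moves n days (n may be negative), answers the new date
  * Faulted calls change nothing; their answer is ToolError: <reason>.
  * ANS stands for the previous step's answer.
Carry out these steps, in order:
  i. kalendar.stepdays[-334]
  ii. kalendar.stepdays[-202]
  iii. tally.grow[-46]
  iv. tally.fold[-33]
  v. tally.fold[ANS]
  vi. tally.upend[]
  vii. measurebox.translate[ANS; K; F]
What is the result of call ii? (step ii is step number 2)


Calling kalendar.stepdays on n: -334, and observe 1802-03-22.
I call kalendar.stepdays on n: -202, yielding 1801-09-01.
I run tally.grow on x: -46, and see -46.
Using tally.fold on x: -33, giving 1518.
I run tally.fold on x: ANS, and see 2304324.
I use tally.upend, which returns 1/2304324.
Invoking measurebox.translate on v: ANS, u_from: K, u_to: F: -1471150849/3200450.

Answer: 1801-09-01


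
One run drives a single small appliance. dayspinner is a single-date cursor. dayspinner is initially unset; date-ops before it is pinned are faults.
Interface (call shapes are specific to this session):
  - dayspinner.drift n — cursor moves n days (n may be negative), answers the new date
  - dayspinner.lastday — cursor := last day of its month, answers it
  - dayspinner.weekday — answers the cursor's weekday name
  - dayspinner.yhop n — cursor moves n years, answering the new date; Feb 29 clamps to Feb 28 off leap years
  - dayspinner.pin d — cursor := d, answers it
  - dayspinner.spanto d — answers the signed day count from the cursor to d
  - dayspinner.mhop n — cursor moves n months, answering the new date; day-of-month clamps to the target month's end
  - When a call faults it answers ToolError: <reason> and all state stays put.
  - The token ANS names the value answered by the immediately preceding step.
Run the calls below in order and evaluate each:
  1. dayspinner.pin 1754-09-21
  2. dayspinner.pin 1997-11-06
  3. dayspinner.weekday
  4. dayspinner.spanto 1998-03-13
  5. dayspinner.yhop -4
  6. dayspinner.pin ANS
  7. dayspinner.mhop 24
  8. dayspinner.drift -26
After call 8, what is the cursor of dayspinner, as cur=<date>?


I run dayspinner.pin using d=1754-09-21, which returns 1754-09-21.
I call dayspinner.pin using d=1997-11-06, giving 1997-11-06.
Next I call dayspinner.weekday(), and get Thursday.
Invoking dayspinner.spanto using d=1998-03-13, which returns 127.
I try dayspinner.yhop using n=-4, → 1993-11-06.
I run dayspinner.pin using d=ANS, yielding 1993-11-06.
I try dayspinner.mhop using n=24, → 1995-11-06.
I run dayspinner.drift using n=-26, and see 1995-10-11.

Answer: cur=1995-10-11


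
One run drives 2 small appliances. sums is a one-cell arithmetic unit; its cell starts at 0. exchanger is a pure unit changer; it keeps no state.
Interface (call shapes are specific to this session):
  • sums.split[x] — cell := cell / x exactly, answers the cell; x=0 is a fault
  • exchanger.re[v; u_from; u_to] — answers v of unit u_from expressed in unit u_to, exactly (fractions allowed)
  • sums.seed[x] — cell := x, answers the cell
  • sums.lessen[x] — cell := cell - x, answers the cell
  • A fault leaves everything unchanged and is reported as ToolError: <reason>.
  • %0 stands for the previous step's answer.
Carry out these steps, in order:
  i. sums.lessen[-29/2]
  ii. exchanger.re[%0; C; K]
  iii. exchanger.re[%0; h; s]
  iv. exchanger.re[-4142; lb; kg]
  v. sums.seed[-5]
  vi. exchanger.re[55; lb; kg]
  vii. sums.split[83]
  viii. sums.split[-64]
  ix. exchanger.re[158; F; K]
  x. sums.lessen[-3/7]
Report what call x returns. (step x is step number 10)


Answer: 15971/37184

Derivation:
Step: sums.lessen[-29/2]
Result: 29/2
Step: exchanger.re[%0; C; K]
Result: 5753/20
Step: exchanger.re[%0; h; s]
Result: 1035540
Step: exchanger.re[-4142; lb; kg]
Result: -93938979827/50000000
Step: sums.seed[-5]
Result: -5
Step: exchanger.re[55; lb; kg]
Result: 498951607/20000000
Step: sums.split[83]
Result: -5/83
Step: sums.split[-64]
Result: 5/5312
Step: exchanger.re[158; F; K]
Result: 6863/20
Step: sums.lessen[-3/7]
Result: 15971/37184


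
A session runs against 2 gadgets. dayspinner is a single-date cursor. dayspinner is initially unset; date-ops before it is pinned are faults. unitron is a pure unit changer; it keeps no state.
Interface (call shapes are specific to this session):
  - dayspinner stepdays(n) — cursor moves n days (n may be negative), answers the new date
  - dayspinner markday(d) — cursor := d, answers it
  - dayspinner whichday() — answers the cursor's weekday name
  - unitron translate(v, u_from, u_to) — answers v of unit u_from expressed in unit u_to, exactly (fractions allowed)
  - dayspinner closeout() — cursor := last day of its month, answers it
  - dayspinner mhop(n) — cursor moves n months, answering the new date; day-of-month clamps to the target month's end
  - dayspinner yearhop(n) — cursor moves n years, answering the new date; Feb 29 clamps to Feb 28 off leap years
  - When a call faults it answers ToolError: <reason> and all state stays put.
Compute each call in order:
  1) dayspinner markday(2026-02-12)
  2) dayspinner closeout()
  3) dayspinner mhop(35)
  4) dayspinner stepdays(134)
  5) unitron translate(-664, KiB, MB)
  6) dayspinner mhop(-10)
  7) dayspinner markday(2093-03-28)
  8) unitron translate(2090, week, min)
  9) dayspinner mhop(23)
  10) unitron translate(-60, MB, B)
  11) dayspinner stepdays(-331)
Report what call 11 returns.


>> dayspinner markday(d: 2026-02-12)
<< 2026-02-12
>> dayspinner closeout()
<< 2026-02-28
>> dayspinner mhop(n: 35)
<< 2029-01-28
>> dayspinner stepdays(n: 134)
<< 2029-06-11
>> unitron translate(v: -664, u_from: KiB, u_to: MB)
<< -10624/15625
>> dayspinner mhop(n: -10)
<< 2028-08-11
>> dayspinner markday(d: 2093-03-28)
<< 2093-03-28
>> unitron translate(v: 2090, u_from: week, u_to: min)
<< 21067200
>> dayspinner mhop(n: 23)
<< 2095-02-28
>> unitron translate(v: -60, u_from: MB, u_to: B)
<< -60000000
>> dayspinner stepdays(n: -331)
<< 2094-04-03

Answer: 2094-04-03
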